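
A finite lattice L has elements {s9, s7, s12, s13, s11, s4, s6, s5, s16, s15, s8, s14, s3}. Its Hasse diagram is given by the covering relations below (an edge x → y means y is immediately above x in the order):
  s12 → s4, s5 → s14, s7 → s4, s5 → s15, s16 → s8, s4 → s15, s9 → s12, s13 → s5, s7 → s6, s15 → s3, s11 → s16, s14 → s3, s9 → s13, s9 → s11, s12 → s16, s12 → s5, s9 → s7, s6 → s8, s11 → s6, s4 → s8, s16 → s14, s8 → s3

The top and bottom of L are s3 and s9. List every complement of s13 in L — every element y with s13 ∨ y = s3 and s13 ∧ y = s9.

s6, s8

Need y with s13 ∨ y = s3 and s13 ∧ y = s9.
Checking each element gives: s6, s8.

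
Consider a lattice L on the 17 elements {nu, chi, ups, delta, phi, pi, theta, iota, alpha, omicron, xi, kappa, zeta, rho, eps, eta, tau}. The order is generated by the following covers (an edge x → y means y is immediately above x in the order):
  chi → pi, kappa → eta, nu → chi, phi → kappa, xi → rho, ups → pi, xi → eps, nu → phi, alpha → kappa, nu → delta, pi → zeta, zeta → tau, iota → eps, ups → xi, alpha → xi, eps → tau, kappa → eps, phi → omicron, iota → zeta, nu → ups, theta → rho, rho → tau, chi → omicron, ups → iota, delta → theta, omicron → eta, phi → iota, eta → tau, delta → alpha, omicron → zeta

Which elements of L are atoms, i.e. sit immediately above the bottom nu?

The atoms are exactly the elements that cover nu: chi, delta, phi, ups.

chi, delta, phi, ups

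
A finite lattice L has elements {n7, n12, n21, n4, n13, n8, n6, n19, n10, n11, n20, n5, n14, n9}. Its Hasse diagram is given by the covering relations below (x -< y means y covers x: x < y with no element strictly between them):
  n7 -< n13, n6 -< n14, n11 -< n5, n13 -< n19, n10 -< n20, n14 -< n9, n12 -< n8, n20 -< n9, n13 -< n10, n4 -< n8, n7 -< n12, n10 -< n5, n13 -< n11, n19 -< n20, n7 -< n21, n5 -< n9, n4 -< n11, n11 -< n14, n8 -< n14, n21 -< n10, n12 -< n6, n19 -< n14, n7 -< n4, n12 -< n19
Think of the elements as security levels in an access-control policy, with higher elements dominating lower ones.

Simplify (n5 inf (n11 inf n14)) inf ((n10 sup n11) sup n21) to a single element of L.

n11 ∧ n14 = n11
n5 ∧ n11 = n11
n10 ∨ n11 = n5
n5 ∨ n21 = n5
n11 ∧ n5 = n11

n11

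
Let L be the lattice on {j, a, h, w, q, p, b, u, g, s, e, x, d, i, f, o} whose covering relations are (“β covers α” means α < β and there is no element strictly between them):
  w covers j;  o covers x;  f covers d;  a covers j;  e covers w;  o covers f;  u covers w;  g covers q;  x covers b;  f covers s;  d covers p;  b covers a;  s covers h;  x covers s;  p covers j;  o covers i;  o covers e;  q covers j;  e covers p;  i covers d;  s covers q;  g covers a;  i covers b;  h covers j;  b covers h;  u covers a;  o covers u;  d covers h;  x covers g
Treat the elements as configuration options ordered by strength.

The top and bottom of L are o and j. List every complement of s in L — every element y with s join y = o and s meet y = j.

e, u, w

Need y with s ∨ y = o and s ∧ y = j.
Checking each element gives: e, u, w.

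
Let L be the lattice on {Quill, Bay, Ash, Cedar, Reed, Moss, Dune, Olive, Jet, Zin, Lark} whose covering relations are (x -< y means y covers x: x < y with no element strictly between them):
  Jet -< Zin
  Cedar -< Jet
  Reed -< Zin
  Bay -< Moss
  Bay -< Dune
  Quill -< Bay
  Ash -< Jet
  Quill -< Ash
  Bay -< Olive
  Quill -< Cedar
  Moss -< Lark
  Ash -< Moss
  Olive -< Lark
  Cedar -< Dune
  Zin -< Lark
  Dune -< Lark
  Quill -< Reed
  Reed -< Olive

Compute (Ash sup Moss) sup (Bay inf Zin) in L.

Moss

Ash ∨ Moss = Moss
Bay ∧ Zin = Quill
Moss ∨ Quill = Moss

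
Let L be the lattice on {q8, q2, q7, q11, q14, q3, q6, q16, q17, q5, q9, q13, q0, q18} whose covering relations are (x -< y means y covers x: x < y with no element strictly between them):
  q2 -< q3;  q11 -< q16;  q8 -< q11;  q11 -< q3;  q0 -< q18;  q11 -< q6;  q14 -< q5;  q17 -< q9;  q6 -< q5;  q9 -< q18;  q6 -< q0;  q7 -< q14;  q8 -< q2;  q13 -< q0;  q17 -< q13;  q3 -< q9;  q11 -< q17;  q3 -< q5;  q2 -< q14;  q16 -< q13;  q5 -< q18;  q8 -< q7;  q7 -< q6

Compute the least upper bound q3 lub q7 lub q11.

q5

Common upper bounds of {q3, q7, q11}: q18, q5.
The least among these is q5.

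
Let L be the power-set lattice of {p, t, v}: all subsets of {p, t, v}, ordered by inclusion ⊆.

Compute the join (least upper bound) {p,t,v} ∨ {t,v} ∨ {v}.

Under ⊆, join is union: {p,t,v} ∪ {t,v} ∪ {v} = {p,t,v}.

{p,t,v}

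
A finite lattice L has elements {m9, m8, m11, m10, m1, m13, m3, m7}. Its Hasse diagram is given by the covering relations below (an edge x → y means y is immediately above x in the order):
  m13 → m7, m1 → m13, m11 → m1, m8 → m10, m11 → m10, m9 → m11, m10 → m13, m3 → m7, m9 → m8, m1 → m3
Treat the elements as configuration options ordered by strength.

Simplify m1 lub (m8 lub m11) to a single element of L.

m13

m8 ∨ m11 = m10
m1 ∨ m10 = m13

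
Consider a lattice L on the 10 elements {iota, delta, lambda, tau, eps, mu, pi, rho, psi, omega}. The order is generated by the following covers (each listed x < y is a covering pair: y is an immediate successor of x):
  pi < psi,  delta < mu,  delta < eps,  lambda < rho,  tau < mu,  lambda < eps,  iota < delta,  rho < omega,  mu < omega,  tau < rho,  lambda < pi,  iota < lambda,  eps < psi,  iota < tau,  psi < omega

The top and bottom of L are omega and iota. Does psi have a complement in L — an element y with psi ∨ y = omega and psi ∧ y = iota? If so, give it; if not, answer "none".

Need y with psi ∨ y = omega and psi ∧ y = iota.
Checking each element gives: tau.

tau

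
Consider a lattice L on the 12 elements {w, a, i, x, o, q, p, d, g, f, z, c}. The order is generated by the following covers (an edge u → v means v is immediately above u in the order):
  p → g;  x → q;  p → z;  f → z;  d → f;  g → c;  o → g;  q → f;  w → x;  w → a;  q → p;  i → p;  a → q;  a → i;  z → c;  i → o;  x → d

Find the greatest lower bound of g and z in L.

Common lower bounds of {g, z}: a, i, p, q, w, x.
The greatest among these is p.

p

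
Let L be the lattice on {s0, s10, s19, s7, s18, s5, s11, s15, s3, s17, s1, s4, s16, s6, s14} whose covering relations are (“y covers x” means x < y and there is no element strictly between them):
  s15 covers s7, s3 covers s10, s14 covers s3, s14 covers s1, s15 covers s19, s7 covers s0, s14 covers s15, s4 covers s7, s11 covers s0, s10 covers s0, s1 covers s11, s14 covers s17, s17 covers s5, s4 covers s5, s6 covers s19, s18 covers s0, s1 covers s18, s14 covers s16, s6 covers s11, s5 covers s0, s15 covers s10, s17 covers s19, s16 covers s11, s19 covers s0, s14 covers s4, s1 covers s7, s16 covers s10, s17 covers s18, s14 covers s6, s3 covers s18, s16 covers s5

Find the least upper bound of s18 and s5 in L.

Common upper bounds of {s18, s5}: s14, s17.
The least among these is s17.

s17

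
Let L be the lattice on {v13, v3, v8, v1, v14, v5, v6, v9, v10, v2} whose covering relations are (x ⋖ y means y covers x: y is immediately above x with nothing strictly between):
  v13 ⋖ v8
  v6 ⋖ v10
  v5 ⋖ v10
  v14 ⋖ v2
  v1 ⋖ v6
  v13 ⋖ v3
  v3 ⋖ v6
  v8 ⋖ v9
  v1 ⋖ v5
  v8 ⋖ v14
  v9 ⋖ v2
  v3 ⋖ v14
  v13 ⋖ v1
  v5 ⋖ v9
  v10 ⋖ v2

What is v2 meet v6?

Common lower bounds of {v2, v6}: v1, v13, v3, v6.
The greatest among these is v6.

v6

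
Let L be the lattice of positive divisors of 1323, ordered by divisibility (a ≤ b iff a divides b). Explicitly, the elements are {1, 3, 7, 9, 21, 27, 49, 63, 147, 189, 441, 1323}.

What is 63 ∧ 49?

7

In the divisibility order, the meet is the greatest common divisor: gcd(63, 49) = 7.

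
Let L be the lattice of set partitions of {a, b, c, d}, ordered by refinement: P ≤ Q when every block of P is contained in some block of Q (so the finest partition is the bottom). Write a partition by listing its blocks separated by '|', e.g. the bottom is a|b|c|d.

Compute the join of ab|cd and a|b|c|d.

The join of ab|cd and a|b|c|d merges any blocks that overlap across the partitions, giving ab|cd.

ab|cd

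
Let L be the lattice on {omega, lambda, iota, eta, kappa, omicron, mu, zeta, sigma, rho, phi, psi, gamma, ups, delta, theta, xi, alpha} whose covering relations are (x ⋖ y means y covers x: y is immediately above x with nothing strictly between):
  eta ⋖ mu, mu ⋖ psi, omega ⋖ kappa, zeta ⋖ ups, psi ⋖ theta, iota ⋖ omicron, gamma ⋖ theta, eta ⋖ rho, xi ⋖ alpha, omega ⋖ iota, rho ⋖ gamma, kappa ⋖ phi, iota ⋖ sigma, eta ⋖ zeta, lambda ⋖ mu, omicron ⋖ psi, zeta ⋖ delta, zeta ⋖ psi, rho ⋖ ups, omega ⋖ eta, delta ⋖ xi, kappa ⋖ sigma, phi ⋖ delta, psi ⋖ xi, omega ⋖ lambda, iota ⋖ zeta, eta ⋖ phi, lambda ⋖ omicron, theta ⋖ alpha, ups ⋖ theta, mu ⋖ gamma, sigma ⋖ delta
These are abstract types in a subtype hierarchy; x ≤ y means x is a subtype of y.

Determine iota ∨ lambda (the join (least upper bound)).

Common upper bounds of {iota, lambda}: alpha, omicron, psi, theta, xi.
The least among these is omicron.

omicron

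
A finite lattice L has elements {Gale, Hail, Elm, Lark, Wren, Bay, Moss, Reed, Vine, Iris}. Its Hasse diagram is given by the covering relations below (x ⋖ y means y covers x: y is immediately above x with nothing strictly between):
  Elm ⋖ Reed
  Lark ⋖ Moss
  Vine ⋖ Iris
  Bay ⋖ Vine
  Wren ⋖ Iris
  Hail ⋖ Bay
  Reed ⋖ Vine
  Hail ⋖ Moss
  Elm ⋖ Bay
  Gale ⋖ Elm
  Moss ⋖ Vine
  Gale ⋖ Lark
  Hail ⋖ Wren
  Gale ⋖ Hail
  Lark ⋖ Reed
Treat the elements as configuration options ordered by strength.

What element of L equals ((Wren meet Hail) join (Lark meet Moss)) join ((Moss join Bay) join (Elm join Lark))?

Vine

Wren ∧ Hail = Hail
Lark ∧ Moss = Lark
Hail ∨ Lark = Moss
Moss ∨ Bay = Vine
Elm ∨ Lark = Reed
Vine ∨ Reed = Vine
Moss ∨ Vine = Vine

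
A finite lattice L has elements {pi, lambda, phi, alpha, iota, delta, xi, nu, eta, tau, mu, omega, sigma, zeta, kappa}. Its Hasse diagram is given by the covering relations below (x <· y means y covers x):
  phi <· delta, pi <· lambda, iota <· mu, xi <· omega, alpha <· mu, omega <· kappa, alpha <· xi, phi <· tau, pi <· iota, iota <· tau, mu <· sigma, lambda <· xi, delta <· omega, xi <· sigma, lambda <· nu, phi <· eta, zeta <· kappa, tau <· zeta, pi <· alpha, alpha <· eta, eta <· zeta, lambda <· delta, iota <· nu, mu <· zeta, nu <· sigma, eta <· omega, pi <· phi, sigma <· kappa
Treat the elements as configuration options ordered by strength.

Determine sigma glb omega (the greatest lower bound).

xi

Common lower bounds of {sigma, omega}: alpha, lambda, pi, xi.
The greatest among these is xi.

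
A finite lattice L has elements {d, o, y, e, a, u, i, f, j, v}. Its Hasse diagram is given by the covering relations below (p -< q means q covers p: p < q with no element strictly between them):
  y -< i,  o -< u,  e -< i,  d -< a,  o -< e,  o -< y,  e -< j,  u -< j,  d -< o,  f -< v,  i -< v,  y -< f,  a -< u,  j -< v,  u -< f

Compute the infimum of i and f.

Common lower bounds of {i, f}: d, o, y.
The greatest among these is y.

y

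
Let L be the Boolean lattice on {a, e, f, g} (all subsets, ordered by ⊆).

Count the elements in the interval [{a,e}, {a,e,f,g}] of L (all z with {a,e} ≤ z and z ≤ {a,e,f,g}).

The interval [{a,e}, {a,e,f,g}] = {{a,e,f,g}, {a,e,f}, {a,e,g}, {a,e}}, which has 4 elements.

4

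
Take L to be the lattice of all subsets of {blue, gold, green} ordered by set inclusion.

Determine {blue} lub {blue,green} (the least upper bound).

{blue,green}

Under ⊆, join is union: {blue} ∪ {blue,green} = {blue,green}.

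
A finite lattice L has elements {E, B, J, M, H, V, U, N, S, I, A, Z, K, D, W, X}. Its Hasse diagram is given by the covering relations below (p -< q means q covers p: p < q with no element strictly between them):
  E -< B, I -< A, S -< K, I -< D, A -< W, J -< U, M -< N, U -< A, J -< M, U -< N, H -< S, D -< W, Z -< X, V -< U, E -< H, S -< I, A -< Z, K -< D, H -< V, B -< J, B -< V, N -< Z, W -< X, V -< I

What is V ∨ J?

U

Common upper bounds of {V, J}: A, N, U, W, X, Z.
The least among these is U.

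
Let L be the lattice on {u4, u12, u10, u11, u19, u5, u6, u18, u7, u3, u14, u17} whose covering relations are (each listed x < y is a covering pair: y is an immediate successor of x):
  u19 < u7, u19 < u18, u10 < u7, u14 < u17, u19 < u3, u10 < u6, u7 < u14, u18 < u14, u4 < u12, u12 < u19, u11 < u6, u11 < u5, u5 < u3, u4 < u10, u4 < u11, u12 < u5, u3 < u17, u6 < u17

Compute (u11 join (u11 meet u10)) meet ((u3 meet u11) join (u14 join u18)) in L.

u11

u11 ∧ u10 = u4
u11 ∨ u4 = u11
u3 ∧ u11 = u11
u14 ∨ u18 = u14
u11 ∨ u14 = u17
u11 ∧ u17 = u11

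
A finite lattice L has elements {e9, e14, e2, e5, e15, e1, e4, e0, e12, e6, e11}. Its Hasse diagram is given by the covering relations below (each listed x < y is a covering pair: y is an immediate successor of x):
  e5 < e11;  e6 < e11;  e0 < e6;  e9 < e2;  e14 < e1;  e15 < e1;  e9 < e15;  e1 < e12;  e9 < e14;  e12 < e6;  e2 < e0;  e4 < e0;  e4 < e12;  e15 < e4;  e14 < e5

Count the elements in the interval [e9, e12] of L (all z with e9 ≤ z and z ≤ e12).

6

The interval [e9, e12] = {e1, e12, e14, e15, e4, e9}, which has 6 elements.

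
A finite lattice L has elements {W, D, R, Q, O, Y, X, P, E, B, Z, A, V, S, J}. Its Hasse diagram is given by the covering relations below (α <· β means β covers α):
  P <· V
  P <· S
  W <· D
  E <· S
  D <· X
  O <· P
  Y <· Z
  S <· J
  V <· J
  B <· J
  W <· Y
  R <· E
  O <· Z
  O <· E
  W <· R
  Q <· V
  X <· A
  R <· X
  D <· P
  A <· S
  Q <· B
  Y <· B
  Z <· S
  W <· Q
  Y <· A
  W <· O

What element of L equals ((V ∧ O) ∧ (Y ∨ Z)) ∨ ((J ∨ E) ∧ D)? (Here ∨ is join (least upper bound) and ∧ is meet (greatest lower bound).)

P

V ∧ O = O
Y ∨ Z = Z
O ∧ Z = O
J ∨ E = J
J ∧ D = D
O ∨ D = P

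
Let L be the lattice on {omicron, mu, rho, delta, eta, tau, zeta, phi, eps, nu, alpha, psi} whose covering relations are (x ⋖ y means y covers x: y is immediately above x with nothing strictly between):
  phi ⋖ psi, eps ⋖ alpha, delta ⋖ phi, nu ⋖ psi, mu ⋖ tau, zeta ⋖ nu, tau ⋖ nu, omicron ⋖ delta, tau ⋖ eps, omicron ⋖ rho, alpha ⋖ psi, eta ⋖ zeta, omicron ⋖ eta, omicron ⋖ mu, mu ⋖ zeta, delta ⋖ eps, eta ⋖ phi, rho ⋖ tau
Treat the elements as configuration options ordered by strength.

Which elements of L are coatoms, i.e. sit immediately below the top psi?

The coatoms are exactly the elements covered by psi: alpha, nu, phi.

alpha, nu, phi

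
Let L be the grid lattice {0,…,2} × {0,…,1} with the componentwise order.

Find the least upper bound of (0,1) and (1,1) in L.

(1,1)

Common upper bounds of {(0,1), (1,1)}: (1,1), (2,1).
The least among these is (1,1).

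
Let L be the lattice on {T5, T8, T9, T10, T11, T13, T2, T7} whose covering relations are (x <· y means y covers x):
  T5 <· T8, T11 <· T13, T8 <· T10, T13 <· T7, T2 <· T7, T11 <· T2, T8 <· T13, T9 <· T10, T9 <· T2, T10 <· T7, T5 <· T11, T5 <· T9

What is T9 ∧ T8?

T5

Common lower bounds of {T9, T8}: T5.
The greatest among these is T5.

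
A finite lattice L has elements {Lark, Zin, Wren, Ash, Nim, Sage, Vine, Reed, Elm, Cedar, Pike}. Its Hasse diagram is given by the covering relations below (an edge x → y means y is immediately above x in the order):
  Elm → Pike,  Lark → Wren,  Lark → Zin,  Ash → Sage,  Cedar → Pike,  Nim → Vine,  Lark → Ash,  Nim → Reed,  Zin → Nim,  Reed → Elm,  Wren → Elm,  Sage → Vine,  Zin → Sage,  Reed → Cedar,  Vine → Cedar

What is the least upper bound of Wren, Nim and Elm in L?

Elm

Common upper bounds of {Wren, Nim, Elm}: Elm, Pike.
The least among these is Elm.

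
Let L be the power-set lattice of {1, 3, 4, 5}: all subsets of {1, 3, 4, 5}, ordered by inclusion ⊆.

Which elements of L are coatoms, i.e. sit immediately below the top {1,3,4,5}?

The coatoms are exactly the elements covered by {1,3,4,5}: {1,3,4}, {1,3,5}, {1,4,5}, {3,4,5}.

{1,3,4}, {1,3,5}, {1,4,5}, {3,4,5}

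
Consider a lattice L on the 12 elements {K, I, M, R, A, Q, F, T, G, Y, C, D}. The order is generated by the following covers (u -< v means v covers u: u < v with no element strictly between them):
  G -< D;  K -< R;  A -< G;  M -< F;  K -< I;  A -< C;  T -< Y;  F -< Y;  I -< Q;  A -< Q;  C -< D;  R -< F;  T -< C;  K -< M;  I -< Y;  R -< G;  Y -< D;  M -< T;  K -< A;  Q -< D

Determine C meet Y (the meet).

Common lower bounds of {C, Y}: K, M, T.
The greatest among these is T.

T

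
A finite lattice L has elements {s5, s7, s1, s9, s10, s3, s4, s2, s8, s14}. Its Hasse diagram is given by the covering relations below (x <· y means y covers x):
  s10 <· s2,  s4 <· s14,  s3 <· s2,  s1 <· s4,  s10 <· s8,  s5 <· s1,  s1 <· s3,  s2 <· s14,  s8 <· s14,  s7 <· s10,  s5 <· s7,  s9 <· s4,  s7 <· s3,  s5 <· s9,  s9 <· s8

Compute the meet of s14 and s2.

Common lower bounds of {s14, s2}: s1, s10, s2, s3, s5, s7.
The greatest among these is s2.

s2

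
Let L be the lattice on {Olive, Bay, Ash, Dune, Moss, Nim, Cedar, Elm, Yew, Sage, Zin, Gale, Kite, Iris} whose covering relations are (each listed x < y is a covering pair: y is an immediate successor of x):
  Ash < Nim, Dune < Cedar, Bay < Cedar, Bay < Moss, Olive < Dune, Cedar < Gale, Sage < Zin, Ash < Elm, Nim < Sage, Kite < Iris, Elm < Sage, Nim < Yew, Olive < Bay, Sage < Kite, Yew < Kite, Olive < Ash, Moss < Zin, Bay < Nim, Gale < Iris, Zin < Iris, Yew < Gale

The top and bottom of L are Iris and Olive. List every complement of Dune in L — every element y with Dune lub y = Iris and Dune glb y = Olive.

Elm, Kite, Moss, Sage, Zin

Need y with Dune ∨ y = Iris and Dune ∧ y = Olive.
Checking each element gives: Elm, Kite, Moss, Sage, Zin.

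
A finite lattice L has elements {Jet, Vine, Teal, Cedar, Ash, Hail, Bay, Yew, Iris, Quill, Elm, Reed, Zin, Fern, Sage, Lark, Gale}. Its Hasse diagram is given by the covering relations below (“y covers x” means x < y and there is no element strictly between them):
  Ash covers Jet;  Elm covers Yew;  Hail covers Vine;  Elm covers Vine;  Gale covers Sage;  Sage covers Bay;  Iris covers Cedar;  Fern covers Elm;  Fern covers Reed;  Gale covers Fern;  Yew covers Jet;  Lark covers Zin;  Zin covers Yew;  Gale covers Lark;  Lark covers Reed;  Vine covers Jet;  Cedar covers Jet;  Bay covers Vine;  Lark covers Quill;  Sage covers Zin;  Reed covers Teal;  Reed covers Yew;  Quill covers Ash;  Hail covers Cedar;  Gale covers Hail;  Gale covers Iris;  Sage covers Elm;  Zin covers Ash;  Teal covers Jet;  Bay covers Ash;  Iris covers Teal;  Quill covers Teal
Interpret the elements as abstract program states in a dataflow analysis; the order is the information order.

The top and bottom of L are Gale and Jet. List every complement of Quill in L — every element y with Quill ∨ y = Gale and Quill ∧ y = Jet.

Need y with Quill ∨ y = Gale and Quill ∧ y = Jet.
Checking each element gives: Cedar, Elm, Hail, Vine.

Cedar, Elm, Hail, Vine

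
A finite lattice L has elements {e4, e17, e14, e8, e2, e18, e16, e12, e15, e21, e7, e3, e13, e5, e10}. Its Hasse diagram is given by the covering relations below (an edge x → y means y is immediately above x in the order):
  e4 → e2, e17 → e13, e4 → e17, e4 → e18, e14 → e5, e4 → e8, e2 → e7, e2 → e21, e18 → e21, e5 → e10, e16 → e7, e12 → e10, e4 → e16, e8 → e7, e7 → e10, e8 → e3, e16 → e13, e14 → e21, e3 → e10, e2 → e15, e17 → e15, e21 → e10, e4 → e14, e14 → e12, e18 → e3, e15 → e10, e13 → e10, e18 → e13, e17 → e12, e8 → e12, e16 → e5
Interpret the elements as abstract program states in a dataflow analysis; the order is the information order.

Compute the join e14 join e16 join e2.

e10

Common upper bounds of {e14, e16, e2}: e10.
The least among these is e10.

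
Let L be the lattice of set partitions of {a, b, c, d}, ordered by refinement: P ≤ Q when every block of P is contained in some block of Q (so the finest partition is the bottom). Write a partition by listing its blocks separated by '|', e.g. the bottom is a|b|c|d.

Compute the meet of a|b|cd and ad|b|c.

a|b|c|d

Common lower bounds of {a|b|cd, ad|b|c}: a|b|c|d.
The greatest among these is a|b|c|d.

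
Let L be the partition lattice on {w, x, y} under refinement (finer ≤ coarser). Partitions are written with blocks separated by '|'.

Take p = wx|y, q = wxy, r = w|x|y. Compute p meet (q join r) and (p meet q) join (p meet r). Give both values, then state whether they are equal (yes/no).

q join r = wxy, so p meet (q join r) = wx|y meet wxy = wx|y.
p meet q = wx|y and p meet r = w|x|y, so (p meet q) join (p meet r) = wx|y join w|x|y = wx|y.
Equal: yes.

wx|y; wx|y; yes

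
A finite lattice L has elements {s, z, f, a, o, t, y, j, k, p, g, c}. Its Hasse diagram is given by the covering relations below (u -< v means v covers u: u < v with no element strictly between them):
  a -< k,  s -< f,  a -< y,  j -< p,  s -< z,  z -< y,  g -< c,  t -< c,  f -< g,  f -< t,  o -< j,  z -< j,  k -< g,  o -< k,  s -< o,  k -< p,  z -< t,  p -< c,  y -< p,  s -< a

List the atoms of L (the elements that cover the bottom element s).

a, f, o, z

The atoms are exactly the elements that cover s: a, f, o, z.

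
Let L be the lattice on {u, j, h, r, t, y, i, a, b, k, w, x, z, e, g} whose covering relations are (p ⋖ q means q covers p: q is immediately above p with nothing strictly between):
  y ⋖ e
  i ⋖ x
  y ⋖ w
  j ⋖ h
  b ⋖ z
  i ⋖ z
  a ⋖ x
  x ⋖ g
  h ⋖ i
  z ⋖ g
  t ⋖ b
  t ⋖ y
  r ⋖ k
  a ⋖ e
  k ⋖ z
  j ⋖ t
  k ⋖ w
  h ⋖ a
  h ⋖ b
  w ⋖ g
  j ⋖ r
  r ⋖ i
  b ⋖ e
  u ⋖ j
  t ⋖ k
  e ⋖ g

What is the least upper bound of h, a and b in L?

e

Common upper bounds of {h, a, b}: e, g.
The least among these is e.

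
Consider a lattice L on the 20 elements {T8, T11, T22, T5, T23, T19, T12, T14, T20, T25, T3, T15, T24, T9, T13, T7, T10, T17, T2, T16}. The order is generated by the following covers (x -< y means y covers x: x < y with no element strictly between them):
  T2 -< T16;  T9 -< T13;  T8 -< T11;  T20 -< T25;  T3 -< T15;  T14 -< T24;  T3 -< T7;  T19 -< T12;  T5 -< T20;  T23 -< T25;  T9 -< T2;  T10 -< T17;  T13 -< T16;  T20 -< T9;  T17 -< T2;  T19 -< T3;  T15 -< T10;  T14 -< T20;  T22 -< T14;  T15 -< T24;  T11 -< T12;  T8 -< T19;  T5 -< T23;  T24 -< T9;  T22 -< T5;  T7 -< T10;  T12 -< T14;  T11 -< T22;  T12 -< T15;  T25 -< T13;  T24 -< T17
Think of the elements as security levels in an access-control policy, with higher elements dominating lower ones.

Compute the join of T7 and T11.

Common upper bounds of {T7, T11}: T10, T16, T17, T2.
The least among these is T10.

T10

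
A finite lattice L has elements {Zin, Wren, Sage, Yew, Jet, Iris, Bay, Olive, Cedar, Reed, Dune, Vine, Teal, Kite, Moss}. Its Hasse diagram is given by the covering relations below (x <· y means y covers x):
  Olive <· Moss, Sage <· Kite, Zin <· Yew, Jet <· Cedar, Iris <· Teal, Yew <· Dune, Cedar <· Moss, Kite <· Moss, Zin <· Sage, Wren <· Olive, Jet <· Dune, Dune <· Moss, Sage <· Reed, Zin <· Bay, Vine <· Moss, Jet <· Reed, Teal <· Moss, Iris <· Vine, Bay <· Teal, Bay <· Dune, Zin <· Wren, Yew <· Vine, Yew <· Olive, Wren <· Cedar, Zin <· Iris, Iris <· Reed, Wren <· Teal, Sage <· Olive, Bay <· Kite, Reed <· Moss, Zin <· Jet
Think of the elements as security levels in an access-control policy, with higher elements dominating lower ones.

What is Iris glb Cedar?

Zin

Common lower bounds of {Iris, Cedar}: Zin.
The greatest among these is Zin.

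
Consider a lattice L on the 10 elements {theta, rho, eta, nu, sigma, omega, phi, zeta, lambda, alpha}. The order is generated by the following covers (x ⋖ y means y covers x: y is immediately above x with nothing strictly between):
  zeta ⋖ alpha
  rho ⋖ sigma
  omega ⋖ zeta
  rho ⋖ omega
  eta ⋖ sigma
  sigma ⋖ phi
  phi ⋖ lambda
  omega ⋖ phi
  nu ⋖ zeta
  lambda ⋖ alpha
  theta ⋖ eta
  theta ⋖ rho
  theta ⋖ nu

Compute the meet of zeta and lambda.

Common lower bounds of {zeta, lambda}: omega, rho, theta.
The greatest among these is omega.

omega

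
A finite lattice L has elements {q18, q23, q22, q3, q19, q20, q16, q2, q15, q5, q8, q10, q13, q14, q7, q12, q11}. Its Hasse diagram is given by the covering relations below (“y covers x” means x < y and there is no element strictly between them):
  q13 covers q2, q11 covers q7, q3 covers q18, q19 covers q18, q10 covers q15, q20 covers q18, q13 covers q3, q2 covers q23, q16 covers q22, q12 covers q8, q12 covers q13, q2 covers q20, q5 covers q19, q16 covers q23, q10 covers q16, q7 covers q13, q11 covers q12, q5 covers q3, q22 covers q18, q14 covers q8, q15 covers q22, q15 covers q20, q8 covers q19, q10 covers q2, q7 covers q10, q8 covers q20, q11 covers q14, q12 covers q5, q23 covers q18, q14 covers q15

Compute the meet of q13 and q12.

Common lower bounds of {q13, q12}: q13, q18, q2, q20, q23, q3.
The greatest among these is q13.

q13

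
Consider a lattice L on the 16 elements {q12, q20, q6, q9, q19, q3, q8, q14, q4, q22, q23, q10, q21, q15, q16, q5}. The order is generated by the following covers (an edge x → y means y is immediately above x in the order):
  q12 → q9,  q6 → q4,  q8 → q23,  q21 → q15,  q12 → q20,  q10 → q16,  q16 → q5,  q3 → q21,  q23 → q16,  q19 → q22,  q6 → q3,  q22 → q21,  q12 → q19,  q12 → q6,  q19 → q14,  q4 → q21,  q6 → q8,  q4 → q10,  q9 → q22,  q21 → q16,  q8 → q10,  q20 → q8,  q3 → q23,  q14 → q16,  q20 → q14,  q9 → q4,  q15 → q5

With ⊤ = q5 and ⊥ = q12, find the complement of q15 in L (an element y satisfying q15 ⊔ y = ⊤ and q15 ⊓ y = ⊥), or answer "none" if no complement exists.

q20

Need y with q15 ∨ y = q5 and q15 ∧ y = q12.
Checking each element gives: q20.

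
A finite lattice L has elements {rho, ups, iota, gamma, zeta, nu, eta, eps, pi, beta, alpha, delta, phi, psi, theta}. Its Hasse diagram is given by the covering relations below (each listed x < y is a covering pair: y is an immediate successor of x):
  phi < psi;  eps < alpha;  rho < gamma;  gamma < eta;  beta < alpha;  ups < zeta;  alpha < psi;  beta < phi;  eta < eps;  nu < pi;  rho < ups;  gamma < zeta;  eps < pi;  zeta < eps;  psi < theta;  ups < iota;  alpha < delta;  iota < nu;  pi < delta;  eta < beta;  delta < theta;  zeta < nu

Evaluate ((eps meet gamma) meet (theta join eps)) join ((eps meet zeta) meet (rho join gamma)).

gamma

eps ∧ gamma = gamma
theta ∨ eps = theta
gamma ∧ theta = gamma
eps ∧ zeta = zeta
rho ∨ gamma = gamma
zeta ∧ gamma = gamma
gamma ∨ gamma = gamma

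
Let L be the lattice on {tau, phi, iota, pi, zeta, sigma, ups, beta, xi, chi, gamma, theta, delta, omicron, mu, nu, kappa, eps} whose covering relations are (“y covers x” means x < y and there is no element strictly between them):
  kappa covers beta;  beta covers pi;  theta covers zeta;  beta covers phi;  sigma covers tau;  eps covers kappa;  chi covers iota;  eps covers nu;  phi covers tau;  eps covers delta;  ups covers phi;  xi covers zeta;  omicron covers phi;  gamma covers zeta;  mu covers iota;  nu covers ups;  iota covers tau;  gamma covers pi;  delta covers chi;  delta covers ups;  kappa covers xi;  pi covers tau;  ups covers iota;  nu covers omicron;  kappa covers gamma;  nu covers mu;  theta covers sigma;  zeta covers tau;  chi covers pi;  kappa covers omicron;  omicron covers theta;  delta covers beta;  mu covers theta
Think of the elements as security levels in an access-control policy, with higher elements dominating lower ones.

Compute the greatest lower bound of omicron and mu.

Common lower bounds of {omicron, mu}: sigma, tau, theta, zeta.
The greatest among these is theta.

theta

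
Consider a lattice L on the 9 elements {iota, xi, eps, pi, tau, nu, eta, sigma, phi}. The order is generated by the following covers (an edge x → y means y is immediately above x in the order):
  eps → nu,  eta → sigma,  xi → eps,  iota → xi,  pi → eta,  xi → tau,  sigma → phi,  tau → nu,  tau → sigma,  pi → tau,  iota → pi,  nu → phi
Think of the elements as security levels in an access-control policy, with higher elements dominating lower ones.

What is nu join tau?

nu

Common upper bounds of {nu, tau}: nu, phi.
The least among these is nu.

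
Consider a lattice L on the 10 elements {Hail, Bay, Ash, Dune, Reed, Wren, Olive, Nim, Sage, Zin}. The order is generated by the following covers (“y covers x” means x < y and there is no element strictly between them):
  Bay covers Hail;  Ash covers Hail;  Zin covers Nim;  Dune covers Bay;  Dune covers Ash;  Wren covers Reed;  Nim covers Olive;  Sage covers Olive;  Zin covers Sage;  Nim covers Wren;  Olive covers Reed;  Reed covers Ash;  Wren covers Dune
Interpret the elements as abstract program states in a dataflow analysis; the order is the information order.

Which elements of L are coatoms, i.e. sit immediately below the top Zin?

Nim, Sage

The coatoms are exactly the elements covered by Zin: Nim, Sage.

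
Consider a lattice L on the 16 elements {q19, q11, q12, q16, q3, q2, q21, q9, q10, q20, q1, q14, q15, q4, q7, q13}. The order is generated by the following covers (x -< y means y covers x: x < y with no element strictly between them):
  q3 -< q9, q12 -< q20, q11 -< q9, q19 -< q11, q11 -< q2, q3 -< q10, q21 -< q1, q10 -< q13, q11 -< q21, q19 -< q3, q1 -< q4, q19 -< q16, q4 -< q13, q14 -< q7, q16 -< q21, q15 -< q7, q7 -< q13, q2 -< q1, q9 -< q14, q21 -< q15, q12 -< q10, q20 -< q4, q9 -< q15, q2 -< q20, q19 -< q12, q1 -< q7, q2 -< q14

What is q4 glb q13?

q4

Common lower bounds of {q4, q13}: q1, q11, q12, q16, q19, q2, q20, q21, q4.
The greatest among these is q4.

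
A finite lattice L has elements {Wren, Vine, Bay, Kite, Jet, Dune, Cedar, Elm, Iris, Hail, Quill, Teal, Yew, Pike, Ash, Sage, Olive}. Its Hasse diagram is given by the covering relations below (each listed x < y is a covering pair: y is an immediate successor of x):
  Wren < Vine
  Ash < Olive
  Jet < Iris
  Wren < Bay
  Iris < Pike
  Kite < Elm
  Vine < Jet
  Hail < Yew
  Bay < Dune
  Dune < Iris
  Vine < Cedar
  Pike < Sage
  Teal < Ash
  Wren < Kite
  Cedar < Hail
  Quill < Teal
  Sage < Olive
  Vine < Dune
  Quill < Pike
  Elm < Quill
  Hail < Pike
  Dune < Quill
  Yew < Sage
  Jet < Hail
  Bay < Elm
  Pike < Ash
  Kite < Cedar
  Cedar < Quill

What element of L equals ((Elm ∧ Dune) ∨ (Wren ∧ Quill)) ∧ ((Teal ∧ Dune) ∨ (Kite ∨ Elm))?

Bay

Elm ∧ Dune = Bay
Wren ∧ Quill = Wren
Bay ∨ Wren = Bay
Teal ∧ Dune = Dune
Kite ∨ Elm = Elm
Dune ∨ Elm = Quill
Bay ∧ Quill = Bay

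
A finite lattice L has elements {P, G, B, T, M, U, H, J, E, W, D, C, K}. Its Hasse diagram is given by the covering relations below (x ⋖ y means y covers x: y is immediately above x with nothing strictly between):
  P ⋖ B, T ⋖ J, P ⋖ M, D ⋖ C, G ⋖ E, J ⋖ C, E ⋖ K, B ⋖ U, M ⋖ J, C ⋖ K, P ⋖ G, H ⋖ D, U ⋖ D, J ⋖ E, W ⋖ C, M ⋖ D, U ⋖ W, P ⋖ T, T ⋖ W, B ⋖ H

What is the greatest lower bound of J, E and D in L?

Common lower bounds of {J, E, D}: M, P.
The greatest among these is M.

M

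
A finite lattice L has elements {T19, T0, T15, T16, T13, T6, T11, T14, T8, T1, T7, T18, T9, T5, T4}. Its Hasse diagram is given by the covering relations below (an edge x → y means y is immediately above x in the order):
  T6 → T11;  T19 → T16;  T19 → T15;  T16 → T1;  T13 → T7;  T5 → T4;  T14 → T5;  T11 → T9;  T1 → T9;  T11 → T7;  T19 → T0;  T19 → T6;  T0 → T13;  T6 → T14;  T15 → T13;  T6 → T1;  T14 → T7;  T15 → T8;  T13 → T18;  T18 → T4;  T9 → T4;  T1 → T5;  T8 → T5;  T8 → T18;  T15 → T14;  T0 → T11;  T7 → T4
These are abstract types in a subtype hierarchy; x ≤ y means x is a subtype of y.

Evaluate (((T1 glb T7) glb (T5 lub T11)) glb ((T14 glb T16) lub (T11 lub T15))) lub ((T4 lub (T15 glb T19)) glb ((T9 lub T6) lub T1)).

T9

T1 ∧ T7 = T6
T5 ∨ T11 = T4
T6 ∧ T4 = T6
T14 ∧ T16 = T19
T11 ∨ T15 = T7
T19 ∨ T7 = T7
T6 ∧ T7 = T6
T15 ∧ T19 = T19
T4 ∨ T19 = T4
T9 ∨ T6 = T9
T9 ∨ T1 = T9
T4 ∧ T9 = T9
T6 ∨ T9 = T9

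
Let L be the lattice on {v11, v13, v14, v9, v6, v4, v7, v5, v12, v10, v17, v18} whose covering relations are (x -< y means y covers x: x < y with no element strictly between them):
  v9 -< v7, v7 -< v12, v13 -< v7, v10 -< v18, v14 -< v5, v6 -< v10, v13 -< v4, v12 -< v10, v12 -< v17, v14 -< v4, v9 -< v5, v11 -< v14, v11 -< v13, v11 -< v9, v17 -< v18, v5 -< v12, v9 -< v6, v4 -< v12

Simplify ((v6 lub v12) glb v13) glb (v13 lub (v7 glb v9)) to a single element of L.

v6 ∨ v12 = v10
v10 ∧ v13 = v13
v7 ∧ v9 = v9
v13 ∨ v9 = v7
v13 ∧ v7 = v13

v13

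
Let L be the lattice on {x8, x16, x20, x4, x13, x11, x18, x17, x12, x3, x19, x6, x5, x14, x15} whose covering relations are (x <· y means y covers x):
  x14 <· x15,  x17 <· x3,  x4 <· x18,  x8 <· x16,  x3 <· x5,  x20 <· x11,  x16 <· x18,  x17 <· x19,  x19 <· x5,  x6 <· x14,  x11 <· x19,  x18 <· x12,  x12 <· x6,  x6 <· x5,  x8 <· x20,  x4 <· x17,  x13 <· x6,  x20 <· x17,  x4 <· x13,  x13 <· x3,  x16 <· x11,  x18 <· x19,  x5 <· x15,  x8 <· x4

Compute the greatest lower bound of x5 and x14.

x6

Common lower bounds of {x5, x14}: x12, x13, x16, x18, x4, x6, x8.
The greatest among these is x6.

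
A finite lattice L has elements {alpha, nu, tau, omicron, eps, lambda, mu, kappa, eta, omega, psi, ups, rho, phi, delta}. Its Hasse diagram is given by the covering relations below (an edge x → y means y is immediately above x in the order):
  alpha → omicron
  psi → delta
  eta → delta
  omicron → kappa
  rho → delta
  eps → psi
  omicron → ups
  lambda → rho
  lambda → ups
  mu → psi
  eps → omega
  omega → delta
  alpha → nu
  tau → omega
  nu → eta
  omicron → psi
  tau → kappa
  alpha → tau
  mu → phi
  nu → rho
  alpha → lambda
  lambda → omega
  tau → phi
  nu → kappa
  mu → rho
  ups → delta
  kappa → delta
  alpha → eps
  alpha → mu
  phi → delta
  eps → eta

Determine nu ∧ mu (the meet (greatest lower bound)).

Common lower bounds of {nu, mu}: alpha.
The greatest among these is alpha.

alpha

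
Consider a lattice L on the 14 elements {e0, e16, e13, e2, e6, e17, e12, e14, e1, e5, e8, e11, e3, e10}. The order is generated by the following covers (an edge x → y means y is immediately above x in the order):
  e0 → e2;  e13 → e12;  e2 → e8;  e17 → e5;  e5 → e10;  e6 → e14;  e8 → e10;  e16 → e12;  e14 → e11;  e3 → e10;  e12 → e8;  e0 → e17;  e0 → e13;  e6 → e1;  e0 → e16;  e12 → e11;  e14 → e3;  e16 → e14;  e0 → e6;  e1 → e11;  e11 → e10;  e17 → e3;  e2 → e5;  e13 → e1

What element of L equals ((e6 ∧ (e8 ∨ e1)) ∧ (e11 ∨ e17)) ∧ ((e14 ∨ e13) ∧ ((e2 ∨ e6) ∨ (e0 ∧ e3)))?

e8 ∨ e1 = e10
e6 ∧ e10 = e6
e11 ∨ e17 = e10
e6 ∧ e10 = e6
e14 ∨ e13 = e11
e2 ∨ e6 = e10
e0 ∧ e3 = e0
e10 ∨ e0 = e10
e11 ∧ e10 = e11
e6 ∧ e11 = e6

e6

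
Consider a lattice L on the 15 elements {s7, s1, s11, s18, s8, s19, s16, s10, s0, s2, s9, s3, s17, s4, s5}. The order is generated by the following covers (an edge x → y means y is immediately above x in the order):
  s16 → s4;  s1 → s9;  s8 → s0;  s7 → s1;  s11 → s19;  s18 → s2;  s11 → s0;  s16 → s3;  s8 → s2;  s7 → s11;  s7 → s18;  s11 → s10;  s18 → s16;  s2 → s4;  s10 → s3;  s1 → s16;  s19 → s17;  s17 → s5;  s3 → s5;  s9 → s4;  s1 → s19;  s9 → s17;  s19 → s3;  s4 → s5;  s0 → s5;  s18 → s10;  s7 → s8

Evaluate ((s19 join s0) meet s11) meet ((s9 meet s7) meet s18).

s7

s19 ∨ s0 = s5
s5 ∧ s11 = s11
s9 ∧ s7 = s7
s7 ∧ s18 = s7
s11 ∧ s7 = s7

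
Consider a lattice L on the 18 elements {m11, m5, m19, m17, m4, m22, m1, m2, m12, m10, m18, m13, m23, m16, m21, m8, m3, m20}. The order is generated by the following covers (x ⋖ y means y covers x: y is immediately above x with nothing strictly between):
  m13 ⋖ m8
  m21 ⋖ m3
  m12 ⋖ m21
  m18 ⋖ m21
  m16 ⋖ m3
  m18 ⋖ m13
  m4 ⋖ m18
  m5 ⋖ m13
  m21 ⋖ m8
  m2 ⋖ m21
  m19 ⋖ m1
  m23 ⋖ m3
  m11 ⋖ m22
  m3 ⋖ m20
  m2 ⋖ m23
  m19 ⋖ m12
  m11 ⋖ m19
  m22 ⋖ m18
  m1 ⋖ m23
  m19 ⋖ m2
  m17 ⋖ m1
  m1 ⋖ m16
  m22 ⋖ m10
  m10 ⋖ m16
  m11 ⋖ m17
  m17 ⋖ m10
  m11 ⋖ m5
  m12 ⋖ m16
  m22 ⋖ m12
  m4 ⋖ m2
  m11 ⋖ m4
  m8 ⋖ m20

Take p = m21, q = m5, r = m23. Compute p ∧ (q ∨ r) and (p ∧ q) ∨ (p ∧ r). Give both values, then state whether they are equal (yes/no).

m21; m2; no

q ∨ r = m20, so p ∧ (q ∨ r) = m21 ∧ m20 = m21.
p ∧ q = m11 and p ∧ r = m2, so (p ∧ q) ∨ (p ∧ r) = m11 ∨ m2 = m2.
Equal: no.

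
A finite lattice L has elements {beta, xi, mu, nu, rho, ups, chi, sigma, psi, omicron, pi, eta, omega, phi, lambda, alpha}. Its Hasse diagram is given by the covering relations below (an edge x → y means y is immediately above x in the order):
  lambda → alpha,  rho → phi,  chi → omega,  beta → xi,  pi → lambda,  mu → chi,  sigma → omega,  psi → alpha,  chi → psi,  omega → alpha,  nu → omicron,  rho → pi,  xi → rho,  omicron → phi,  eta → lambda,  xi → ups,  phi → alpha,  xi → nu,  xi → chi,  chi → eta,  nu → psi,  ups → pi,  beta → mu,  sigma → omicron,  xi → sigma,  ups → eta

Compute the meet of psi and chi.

Common lower bounds of {psi, chi}: beta, chi, mu, xi.
The greatest among these is chi.

chi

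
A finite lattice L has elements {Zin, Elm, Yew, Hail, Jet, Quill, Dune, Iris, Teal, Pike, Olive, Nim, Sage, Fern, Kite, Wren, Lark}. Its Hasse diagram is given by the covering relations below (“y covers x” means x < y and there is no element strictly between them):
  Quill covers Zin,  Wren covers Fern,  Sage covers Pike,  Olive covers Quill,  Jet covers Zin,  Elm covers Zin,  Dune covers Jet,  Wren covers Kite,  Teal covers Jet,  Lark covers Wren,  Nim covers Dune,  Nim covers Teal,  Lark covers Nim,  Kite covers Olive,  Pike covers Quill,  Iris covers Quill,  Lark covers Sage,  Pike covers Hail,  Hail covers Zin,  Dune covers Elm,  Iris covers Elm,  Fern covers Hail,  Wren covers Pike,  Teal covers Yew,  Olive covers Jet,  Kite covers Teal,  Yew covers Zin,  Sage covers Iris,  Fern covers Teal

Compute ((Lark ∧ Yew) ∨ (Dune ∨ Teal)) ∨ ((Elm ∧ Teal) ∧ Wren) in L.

Nim

Lark ∧ Yew = Yew
Dune ∨ Teal = Nim
Yew ∨ Nim = Nim
Elm ∧ Teal = Zin
Zin ∧ Wren = Zin
Nim ∨ Zin = Nim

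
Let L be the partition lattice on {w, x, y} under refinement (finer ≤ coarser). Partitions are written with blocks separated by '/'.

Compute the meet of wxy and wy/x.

wy/x

The meet (common refinement) of wxy and wy/x intersects blocks pairwise, giving wy/x.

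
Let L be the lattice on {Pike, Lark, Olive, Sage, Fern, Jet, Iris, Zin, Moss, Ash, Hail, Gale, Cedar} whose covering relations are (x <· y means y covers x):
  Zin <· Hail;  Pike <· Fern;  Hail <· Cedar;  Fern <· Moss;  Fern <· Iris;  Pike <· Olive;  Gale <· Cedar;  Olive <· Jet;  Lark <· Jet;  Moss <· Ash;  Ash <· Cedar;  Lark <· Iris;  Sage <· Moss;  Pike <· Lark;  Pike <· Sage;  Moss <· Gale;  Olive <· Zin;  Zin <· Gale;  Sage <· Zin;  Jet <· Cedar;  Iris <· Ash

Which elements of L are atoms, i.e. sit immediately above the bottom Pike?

The atoms are exactly the elements that cover Pike: Fern, Lark, Olive, Sage.

Fern, Lark, Olive, Sage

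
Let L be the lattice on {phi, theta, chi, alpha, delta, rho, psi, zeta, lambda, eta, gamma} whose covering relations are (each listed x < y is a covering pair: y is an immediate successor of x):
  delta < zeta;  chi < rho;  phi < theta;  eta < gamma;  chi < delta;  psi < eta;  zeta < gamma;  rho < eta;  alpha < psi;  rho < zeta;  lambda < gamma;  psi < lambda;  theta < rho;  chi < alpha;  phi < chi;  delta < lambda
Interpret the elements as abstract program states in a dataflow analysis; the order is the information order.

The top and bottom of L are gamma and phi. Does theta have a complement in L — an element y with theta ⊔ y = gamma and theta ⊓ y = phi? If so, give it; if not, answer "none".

Need y with theta ∨ y = gamma and theta ∧ y = phi.
Checking each element gives: lambda.

lambda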